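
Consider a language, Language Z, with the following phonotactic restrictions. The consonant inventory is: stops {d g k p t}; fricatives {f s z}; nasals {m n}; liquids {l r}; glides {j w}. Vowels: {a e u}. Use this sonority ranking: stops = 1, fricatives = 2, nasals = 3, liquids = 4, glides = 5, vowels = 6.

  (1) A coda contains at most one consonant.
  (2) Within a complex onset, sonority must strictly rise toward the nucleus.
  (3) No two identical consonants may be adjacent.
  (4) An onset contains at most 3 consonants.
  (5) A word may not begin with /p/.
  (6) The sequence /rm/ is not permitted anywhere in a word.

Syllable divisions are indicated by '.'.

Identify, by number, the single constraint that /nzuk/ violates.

2

/nzuk/: syllable 1 onset /nz/: /n/ (nasal, 3) → /z/ (fricative, 2) does not rise.
This is a violation of constraint 2: "Within a complex onset, sonority must strictly rise toward the nucleus."
The remaining constraints (1, 3, 4, 5, 6) are satisfied.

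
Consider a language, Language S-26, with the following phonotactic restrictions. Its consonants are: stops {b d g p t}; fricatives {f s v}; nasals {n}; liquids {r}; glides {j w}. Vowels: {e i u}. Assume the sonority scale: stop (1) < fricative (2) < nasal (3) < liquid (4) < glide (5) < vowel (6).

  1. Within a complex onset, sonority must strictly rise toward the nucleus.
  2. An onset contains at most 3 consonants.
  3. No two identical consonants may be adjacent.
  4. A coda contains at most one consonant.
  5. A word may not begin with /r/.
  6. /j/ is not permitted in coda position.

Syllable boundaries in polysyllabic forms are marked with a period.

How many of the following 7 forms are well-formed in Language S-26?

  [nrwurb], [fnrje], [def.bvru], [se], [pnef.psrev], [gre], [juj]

4

[nrwurb] — violates constraint 4: syllable 1 coda /rb/ has 2 consonants (> 1) → ill-formed
[fnrje] — violates constraint 2: syllable 1 onset /fnrj/ has 4 consonants (> 3) → ill-formed
[def.bvru] — σ1 onset /d/, coda /f/ ok; σ2 onset /bvr/ (1→2→4 rises), coda /∅/ ok → well-formed
[se] — σ1 onset /s/, coda /∅/ ok → well-formed
[pnef.psrev] — σ1 onset /pn/ (1→3 rises), coda /f/ ok; σ2 onset /psr/ (1→2→4 rises), coda /v/ ok → well-formed
[gre] — σ1 onset /gr/ (1→4 rises), coda /∅/ ok → well-formed
[juj] — violates constraint 6: syllable 1 coda contains /j/ → ill-formed
Well-formed: [def.bvru], [se], [pnef.psrev], [gre] → 4.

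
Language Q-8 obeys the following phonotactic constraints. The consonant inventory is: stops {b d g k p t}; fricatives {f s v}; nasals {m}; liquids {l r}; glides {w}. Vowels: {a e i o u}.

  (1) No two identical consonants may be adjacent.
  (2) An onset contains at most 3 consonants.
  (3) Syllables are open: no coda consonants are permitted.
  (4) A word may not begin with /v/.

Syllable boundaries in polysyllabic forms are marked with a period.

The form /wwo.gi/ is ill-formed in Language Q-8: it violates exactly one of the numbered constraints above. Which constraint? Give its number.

/wwo.gi/: adjacent identical consonants /ww/.
This is a violation of constraint 1: "No two identical consonants may be adjacent."
The remaining constraints (2, 3, 4) are satisfied.

1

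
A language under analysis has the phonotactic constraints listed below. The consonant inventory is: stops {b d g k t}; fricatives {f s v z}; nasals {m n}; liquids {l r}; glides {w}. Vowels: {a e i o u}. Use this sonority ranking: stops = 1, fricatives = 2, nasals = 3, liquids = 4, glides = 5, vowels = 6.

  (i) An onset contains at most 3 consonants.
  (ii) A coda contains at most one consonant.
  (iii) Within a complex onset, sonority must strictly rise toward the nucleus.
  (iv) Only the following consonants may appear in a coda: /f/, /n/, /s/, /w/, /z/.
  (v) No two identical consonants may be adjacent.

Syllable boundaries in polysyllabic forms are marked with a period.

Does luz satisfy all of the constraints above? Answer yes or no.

yes

luz — σ1 onset /l/, coda /z/ ok → phonotactically legal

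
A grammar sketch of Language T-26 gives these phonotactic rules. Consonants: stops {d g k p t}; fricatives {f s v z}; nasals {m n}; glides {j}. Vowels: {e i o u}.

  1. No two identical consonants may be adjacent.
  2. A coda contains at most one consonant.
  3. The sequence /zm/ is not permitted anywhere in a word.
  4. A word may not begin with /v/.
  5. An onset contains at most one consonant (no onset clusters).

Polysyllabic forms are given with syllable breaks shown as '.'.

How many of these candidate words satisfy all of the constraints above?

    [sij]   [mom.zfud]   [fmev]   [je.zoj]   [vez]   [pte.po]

2

[sij] — σ1 onset /s/, coda /j/ ok → permitted
[mom.zfud] — violates constraint 5: syllable 2 onset /zf/ has 2 consonants (> 1) → not permitted
[fmev] — violates constraint 5: syllable 1 onset /fm/ has 2 consonants (> 1) → not permitted
[je.zoj] — σ1 onset /j/, coda /∅/ ok; σ2 onset /z/, coda /j/ ok → permitted
[vez] — violates constraint 4: word begins with /v/ → not permitted
[pte.po] — violates constraint 5: syllable 1 onset /pt/ has 2 consonants (> 1) → not permitted
Permitted: [sij], [je.zoj] → 2.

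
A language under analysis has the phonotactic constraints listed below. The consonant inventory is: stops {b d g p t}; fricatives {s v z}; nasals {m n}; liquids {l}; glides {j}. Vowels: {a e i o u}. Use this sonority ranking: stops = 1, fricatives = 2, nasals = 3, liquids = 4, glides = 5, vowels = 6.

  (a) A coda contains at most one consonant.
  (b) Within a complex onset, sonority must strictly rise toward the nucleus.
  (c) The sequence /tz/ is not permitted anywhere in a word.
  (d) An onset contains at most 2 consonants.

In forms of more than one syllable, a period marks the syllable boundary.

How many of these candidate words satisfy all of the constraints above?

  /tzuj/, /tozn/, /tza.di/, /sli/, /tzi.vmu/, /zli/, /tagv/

2

/tzuj/ — violates constraint (c): contains banned sequence /tz/ → illicit
/tozn/ — violates constraint (a): syllable 1 coda /zn/ has 2 consonants (> 1) → illicit
/tza.di/ — violates constraint (c): contains banned sequence /tz/ → illicit
/sli/ — σ1 onset /sl/ (2→4 rises), coda /∅/ ok → licit
/tzi.vmu/ — violates constraint (c): contains banned sequence /tz/ → illicit
/zli/ — σ1 onset /zl/ (2→4 rises), coda /∅/ ok → licit
/tagv/ — violates constraint (a): syllable 1 coda /gv/ has 2 consonants (> 1) → illicit
Licit: /sli/, /zli/ → 2.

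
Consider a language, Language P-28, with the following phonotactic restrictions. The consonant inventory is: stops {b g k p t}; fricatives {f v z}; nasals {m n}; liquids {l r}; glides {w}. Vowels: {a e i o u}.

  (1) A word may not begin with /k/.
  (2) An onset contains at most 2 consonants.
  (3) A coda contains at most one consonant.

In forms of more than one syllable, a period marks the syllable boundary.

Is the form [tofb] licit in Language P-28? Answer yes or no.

no

[tofb] — violates constraint 3: syllable 1 coda /fb/ has 2 consonants (> 1) → illicit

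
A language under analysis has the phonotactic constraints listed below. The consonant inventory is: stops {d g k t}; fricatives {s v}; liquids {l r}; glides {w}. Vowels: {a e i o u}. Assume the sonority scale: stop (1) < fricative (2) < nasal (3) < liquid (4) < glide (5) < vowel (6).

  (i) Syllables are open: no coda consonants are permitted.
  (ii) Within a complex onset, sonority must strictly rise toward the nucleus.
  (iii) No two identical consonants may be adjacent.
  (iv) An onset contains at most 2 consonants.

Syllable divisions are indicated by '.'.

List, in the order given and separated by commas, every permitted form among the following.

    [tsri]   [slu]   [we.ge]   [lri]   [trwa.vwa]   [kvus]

[slu], [we.ge]

[tsri] — violates constraint (iv): syllable 1 onset /tsr/ has 3 consonants (> 2) → not permitted
[slu] — σ1 onset /sl/ (2→4 rises), coda /∅/ ok → permitted
[we.ge] — σ1 onset /w/, coda /∅/ ok; σ2 onset /g/, coda /∅/ ok → permitted
[lri] — violates constraint (ii): syllable 1 onset /lr/: /l/ (liquid, 4) → /r/ (liquid, 4) does not rise → not permitted
[trwa.vwa] — violates constraint (iv): syllable 1 onset /trw/ has 3 consonants (> 2) → not permitted
[kvus] — violates constraint (i): syllable 1 coda /s/ has 1 consonant (> 0) → not permitted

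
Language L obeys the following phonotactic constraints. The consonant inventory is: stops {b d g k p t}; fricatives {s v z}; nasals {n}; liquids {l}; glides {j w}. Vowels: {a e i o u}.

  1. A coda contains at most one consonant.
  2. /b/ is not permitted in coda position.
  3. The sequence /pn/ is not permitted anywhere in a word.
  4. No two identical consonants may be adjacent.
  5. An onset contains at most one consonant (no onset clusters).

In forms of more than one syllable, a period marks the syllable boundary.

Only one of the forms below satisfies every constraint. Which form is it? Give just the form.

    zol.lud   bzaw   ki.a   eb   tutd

zol.lud — violates constraint 4: adjacent identical consonants /ll/ → not permitted
bzaw — violates constraint 5: syllable 1 onset /bz/ has 2 consonants (> 1) → not permitted
ki.a — σ1 onset /k/, coda /∅/ ok; σ2 onset /∅/, coda /∅/ ok → permitted
eb — violates constraint 2: syllable 1 coda contains /b/ → not permitted
tutd — violates constraint 1: syllable 1 coda /td/ has 2 consonants (> 1) → not permitted

ki.a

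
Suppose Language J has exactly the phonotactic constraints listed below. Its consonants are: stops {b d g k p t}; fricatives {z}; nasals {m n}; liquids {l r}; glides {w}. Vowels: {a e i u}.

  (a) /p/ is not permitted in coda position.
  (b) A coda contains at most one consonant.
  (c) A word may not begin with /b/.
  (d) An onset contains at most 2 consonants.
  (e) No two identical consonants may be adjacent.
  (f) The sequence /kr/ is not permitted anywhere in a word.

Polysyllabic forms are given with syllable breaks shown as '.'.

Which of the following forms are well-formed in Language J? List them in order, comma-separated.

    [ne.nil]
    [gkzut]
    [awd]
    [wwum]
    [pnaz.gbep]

[ne.nil]

[ne.nil] — σ1 onset /n/, coda /∅/ ok; σ2 onset /n/, coda /l/ ok → well-formed
[gkzut] — violates constraint (d): syllable 1 onset /gkz/ has 3 consonants (> 2) → ill-formed
[awd] — violates constraint (b): syllable 1 coda /wd/ has 2 consonants (> 1) → ill-formed
[wwum] — violates constraint (e): adjacent identical consonants /ww/ → ill-formed
[pnaz.gbep] — violates constraint (a): syllable 2 coda contains /p/ → ill-formed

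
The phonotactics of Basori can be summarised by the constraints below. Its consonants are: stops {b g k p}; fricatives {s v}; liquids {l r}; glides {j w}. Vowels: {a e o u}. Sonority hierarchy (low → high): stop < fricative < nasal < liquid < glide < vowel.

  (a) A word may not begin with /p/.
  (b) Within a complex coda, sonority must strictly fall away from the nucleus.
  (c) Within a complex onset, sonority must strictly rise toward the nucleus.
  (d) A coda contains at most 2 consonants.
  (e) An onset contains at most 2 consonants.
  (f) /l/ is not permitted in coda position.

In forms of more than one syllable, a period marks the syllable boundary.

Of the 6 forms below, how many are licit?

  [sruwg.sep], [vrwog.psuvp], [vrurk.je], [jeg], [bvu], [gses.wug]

[sruwg.sep] — σ1 onset /sr/ (2→4 rises), coda /wg/ (5→1 falls) ok; σ2 onset /s/, coda /p/ ok → licit
[vrwog.psuvp] — violates constraint (e): syllable 1 onset /vrw/ has 3 consonants (> 2) → illicit
[vrurk.je] — σ1 onset /vr/ (2→4 rises), coda /rk/ (4→1 falls) ok; σ2 onset /j/, coda /∅/ ok → licit
[jeg] — σ1 onset /j/, coda /g/ ok → licit
[bvu] — σ1 onset /bv/ (1→2 rises), coda /∅/ ok → licit
[gses.wug] — σ1 onset /gs/ (1→2 rises), coda /s/ ok; σ2 onset /w/, coda /g/ ok → licit
Licit: [sruwg.sep], [vrurk.je], [jeg], [bvu], [gses.wug] → 5.

5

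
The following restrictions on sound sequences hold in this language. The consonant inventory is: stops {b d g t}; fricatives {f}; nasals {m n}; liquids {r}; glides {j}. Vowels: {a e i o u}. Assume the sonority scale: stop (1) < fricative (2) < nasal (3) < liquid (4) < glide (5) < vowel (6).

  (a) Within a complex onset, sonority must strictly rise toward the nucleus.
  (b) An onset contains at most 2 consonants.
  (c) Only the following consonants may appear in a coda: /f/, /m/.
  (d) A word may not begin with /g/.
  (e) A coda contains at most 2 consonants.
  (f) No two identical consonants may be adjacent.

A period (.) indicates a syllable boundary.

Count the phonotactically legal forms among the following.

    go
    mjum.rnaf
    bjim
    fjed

1

go — violates constraint (d): word begins with /g/ → phonotactically illegal
mjum.rnaf — violates constraint (a): syllable 2 onset /rn/: /r/ (liquid, 4) → /n/ (nasal, 3) does not rise → phonotactically illegal
bjim — σ1 onset /bj/ (1→5 rises), coda /m/ ok → phonotactically legal
fjed — violates constraint (c): syllable 1 coda contains /d/, which is not a licensed coda consonant → phonotactically illegal
Phonotactically legal: bjim → 1.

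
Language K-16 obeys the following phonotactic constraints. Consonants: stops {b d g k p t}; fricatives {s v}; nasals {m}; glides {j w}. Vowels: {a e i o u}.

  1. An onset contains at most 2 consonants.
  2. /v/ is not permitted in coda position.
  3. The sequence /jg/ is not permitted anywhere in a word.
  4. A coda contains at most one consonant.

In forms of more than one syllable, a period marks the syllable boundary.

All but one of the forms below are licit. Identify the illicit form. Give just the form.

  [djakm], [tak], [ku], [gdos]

[djakm]

[djakm] — violates constraint 4: syllable 1 coda /km/ has 2 consonants (> 1) → illicit
[tak] — σ1 onset /t/, coda /k/ ok → licit
[ku] — σ1 onset /k/, coda /∅/ ok → licit
[gdos] — σ1 onset /gd/ (2C), coda /s/ ok → licit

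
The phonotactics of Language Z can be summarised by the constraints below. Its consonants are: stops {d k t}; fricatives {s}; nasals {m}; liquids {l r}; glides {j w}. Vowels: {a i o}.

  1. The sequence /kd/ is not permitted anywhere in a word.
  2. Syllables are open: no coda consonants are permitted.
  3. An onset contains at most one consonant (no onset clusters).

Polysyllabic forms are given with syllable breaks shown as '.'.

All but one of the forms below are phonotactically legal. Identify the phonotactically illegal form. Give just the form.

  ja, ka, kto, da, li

ja — σ1 onset /j/, coda /∅/ ok → phonotactically legal
ka — σ1 onset /k/, coda /∅/ ok → phonotactically legal
kto — violates constraint 3: syllable 1 onset /kt/ has 2 consonants (> 1) → phonotactically illegal
da — σ1 onset /d/, coda /∅/ ok → phonotactically legal
li — σ1 onset /l/, coda /∅/ ok → phonotactically legal

kto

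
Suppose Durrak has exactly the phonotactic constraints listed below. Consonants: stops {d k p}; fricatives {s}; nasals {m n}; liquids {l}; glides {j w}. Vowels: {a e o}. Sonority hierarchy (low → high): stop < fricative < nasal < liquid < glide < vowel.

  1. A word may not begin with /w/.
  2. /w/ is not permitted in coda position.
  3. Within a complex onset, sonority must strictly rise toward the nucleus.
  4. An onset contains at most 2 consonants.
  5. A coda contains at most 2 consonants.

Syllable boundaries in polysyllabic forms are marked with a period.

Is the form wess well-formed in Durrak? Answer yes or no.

wess — violates constraint 1: word begins with /w/ → ill-formed

no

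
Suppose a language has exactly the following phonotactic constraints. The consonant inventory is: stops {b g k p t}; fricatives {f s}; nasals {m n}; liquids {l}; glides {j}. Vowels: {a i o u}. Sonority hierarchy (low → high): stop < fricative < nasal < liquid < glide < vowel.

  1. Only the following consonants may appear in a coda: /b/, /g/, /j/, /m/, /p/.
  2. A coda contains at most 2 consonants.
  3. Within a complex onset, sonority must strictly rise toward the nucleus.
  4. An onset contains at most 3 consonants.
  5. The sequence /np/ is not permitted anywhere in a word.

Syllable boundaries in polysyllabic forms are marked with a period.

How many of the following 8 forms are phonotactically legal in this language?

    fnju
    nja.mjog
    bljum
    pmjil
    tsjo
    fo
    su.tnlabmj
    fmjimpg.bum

5

fnju — σ1 onset /fnj/ (2→3→5 rises), coda /∅/ ok → phonotactically legal
nja.mjog — σ1 onset /nj/ (3→5 rises), coda /∅/ ok; σ2 onset /mj/ (3→5 rises), coda /g/ ok → phonotactically legal
bljum — σ1 onset /blj/ (1→4→5 rises), coda /m/ ok → phonotactically legal
pmjil — violates constraint 1: syllable 1 coda contains /l/, which is not a licensed coda consonant → phonotactically illegal
tsjo — σ1 onset /tsj/ (1→2→5 rises), coda /∅/ ok → phonotactically legal
fo — σ1 onset /f/, coda /∅/ ok → phonotactically legal
su.tnlabmj — violates constraint 2: syllable 2 coda /bmj/ has 3 consonants (> 2) → phonotactically illegal
fmjimpg.bum — violates constraint 2: syllable 1 coda /mpg/ has 3 consonants (> 2) → phonotactically illegal
Phonotactically legal: fnju, nja.mjog, bljum, tsjo, fo → 5.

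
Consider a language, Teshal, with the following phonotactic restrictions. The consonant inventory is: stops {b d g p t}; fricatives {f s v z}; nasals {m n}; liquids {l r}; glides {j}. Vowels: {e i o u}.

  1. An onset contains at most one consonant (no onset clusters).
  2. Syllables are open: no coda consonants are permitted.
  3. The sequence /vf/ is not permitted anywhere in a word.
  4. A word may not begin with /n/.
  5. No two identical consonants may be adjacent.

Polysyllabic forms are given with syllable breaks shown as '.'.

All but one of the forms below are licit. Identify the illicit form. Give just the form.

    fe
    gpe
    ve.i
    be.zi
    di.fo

fe — σ1 onset /f/, coda /∅/ ok → licit
gpe — violates constraint 1: syllable 1 onset /gp/ has 2 consonants (> 1) → illicit
ve.i — σ1 onset /v/, coda /∅/ ok; σ2 onset /∅/, coda /∅/ ok → licit
be.zi — σ1 onset /b/, coda /∅/ ok; σ2 onset /z/, coda /∅/ ok → licit
di.fo — σ1 onset /d/, coda /∅/ ok; σ2 onset /f/, coda /∅/ ok → licit

gpe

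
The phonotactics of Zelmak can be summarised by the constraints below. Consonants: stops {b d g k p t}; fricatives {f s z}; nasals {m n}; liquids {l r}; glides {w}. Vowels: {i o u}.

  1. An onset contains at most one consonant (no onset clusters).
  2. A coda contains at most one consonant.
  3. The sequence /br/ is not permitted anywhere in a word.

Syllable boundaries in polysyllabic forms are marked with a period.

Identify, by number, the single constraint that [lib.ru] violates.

3

[lib.ru]: contains banned sequence /br/.
This is a violation of constraint 3: "The sequence /br/ is not permitted anywhere in a word."
The remaining constraints (1, 2) are satisfied.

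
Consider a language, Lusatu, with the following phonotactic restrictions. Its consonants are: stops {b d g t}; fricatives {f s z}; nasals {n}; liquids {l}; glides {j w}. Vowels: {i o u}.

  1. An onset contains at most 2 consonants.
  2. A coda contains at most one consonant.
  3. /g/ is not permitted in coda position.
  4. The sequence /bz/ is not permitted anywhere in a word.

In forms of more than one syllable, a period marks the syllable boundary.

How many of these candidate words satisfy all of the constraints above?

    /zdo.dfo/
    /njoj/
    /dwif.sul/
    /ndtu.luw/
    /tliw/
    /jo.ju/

5

/zdo.dfo/ — σ1 onset /zd/ (2C), coda /∅/ ok; σ2 onset /df/ (2C), coda /∅/ ok → licit
/njoj/ — σ1 onset /nj/ (2C), coda /j/ ok → licit
/dwif.sul/ — σ1 onset /dw/ (2C), coda /f/ ok; σ2 onset /s/, coda /l/ ok → licit
/ndtu.luw/ — violates constraint 1: syllable 1 onset /ndt/ has 3 consonants (> 2) → illicit
/tliw/ — σ1 onset /tl/ (2C), coda /w/ ok → licit
/jo.ju/ — σ1 onset /j/, coda /∅/ ok; σ2 onset /j/, coda /∅/ ok → licit
Licit: /zdo.dfo/, /njoj/, /dwif.sul/, /tliw/, /jo.ju/ → 5.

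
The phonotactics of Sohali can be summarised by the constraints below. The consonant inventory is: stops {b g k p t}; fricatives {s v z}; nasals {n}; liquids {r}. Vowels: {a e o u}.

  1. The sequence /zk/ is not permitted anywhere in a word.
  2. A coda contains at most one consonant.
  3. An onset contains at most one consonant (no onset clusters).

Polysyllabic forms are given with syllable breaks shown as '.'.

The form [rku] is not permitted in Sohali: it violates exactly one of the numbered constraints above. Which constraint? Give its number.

3

[rku]: syllable 1 onset /rk/ has 2 consonants (> 1).
This is a violation of constraint 3: "An onset contains at most one consonant (no onset clusters)."
The remaining constraints (1, 2) are satisfied.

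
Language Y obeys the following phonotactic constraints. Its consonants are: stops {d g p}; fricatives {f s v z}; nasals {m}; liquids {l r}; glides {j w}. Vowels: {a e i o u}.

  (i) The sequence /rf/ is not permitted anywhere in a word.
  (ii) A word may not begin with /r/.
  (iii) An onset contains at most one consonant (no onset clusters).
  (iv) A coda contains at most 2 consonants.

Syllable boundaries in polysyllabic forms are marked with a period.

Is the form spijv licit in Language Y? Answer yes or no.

spijv — violates constraint (iii): syllable 1 onset /sp/ has 2 consonants (> 1) → illicit

no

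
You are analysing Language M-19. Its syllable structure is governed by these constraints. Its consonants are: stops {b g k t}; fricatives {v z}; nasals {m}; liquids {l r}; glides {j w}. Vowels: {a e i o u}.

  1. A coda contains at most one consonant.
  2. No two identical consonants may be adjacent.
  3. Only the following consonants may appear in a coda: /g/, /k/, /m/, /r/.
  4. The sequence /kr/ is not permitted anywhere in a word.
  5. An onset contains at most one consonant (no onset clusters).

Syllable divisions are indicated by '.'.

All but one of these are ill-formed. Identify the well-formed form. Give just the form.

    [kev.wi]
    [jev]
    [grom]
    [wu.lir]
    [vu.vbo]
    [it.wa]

[kev.wi] — violates constraint 3: syllable 1 coda contains /v/, which is not a licensed coda consonant → ill-formed
[jev] — violates constraint 3: syllable 1 coda contains /v/, which is not a licensed coda consonant → ill-formed
[grom] — violates constraint 5: syllable 1 onset /gr/ has 2 consonants (> 1) → ill-formed
[wu.lir] — σ1 onset /w/, coda /∅/ ok; σ2 onset /l/, coda /r/ ok → well-formed
[vu.vbo] — violates constraint 5: syllable 2 onset /vb/ has 2 consonants (> 1) → ill-formed
[it.wa] — violates constraint 3: syllable 1 coda contains /t/, which is not a licensed coda consonant → ill-formed

[wu.lir]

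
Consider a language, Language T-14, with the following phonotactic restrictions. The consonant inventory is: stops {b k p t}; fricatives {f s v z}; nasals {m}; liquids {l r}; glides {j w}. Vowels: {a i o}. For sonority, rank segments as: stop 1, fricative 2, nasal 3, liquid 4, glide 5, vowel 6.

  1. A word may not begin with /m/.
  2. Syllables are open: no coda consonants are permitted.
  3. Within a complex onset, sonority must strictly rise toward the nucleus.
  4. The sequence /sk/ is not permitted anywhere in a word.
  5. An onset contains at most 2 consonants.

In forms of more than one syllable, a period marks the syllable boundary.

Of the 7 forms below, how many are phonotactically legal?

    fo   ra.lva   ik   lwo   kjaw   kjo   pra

4

fo — σ1 onset /f/, coda /∅/ ok → phonotactically legal
ra.lva — violates constraint 3: syllable 2 onset /lv/: /l/ (liquid, 4) → /v/ (fricative, 2) does not rise → phonotactically illegal
ik — violates constraint 2: syllable 1 coda /k/ has 1 consonant (> 0) → phonotactically illegal
lwo — σ1 onset /lw/ (4→5 rises), coda /∅/ ok → phonotactically legal
kjaw — violates constraint 2: syllable 1 coda /w/ has 1 consonant (> 0) → phonotactically illegal
kjo — σ1 onset /kj/ (1→5 rises), coda /∅/ ok → phonotactically legal
pra — σ1 onset /pr/ (1→4 rises), coda /∅/ ok → phonotactically legal
Phonotactically legal: fo, lwo, kjo, pra → 4.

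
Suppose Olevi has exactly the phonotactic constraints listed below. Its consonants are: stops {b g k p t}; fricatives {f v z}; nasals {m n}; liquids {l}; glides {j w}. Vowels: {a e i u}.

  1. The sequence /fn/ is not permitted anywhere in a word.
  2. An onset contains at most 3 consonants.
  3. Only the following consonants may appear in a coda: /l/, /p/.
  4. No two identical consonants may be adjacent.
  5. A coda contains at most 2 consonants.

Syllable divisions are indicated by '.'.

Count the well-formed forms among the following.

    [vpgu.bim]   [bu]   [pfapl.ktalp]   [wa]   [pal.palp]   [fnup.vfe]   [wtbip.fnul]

[vpgu.bim] — violates constraint 3: syllable 2 coda contains /m/, which is not a licensed coda consonant → ill-formed
[bu] — σ1 onset /b/, coda /∅/ ok → well-formed
[pfapl.ktalp] — σ1 onset /pf/ (2C), coda /pl/ (2C) ok; σ2 onset /kt/ (2C), coda /lp/ (2C) ok → well-formed
[wa] — σ1 onset /w/, coda /∅/ ok → well-formed
[pal.palp] — σ1 onset /p/, coda /l/ ok; σ2 onset /p/, coda /lp/ (2C) ok → well-formed
[fnup.vfe] — violates constraint 1: contains banned sequence /fn/ → ill-formed
[wtbip.fnul] — violates constraint 1: contains banned sequence /fn/ → ill-formed
Well-formed: [bu], [pfapl.ktalp], [wa], [pal.palp] → 4.

4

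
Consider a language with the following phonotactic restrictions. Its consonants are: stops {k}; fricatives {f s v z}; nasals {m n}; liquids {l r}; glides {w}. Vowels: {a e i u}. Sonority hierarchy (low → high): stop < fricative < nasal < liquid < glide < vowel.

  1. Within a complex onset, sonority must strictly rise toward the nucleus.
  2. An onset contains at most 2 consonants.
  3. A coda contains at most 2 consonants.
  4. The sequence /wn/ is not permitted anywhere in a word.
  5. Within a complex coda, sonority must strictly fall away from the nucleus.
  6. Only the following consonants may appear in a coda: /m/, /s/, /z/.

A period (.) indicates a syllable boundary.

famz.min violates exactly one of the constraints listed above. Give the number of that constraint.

6

famz.min: syllable 2 coda contains /n/, which is not a licensed coda consonant.
This is a violation of constraint 6: "Only the following consonants may appear in a coda: /m/, /s/, /z/."
The remaining constraints (1, 2, 3, 4, 5) are satisfied.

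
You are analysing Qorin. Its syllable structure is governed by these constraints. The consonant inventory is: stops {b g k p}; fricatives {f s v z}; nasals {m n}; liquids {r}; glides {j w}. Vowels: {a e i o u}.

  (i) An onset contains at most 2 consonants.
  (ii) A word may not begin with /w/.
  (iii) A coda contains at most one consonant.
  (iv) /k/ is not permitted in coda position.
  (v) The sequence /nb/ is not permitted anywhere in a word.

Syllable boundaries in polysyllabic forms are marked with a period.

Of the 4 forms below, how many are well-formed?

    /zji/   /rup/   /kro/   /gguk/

3

/zji/ — σ1 onset /zj/ (2C), coda /∅/ ok → well-formed
/rup/ — σ1 onset /r/, coda /p/ ok → well-formed
/kro/ — σ1 onset /kr/ (2C), coda /∅/ ok → well-formed
/gguk/ — violates constraint (iv): syllable 1 coda contains /k/ → ill-formed
Well-formed: /zji/, /rup/, /kro/ → 3.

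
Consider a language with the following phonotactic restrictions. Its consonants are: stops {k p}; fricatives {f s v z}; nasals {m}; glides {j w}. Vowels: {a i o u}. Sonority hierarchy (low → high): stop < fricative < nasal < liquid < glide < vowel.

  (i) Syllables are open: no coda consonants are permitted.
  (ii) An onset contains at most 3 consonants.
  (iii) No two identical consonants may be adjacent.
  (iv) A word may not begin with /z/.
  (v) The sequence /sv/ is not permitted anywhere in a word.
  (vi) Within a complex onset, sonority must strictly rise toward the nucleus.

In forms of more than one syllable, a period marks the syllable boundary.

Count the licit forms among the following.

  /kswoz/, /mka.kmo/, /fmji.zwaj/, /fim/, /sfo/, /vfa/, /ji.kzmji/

0

/kswoz/ — violates constraint (i): syllable 1 coda /z/ has 1 consonant (> 0) → illicit
/mka.kmo/ — violates constraint (vi): syllable 1 onset /mk/: /m/ (nasal, 3) → /k/ (stop, 1) does not rise → illicit
/fmji.zwaj/ — violates constraint (i): syllable 2 coda /j/ has 1 consonant (> 0) → illicit
/fim/ — violates constraint (i): syllable 1 coda /m/ has 1 consonant (> 0) → illicit
/sfo/ — violates constraint (vi): syllable 1 onset /sf/: /s/ (fricative, 2) → /f/ (fricative, 2) does not rise → illicit
/vfa/ — violates constraint (vi): syllable 1 onset /vf/: /v/ (fricative, 2) → /f/ (fricative, 2) does not rise → illicit
/ji.kzmji/ — violates constraint (ii): syllable 2 onset /kzmj/ has 4 consonants (> 3) → illicit
No form is licit → 0.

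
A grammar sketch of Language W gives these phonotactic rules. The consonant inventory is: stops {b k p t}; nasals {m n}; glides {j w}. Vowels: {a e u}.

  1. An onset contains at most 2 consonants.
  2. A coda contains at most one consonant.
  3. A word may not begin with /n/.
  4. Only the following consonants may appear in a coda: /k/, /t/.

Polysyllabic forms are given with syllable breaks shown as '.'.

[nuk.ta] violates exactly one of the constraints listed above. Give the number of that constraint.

[nuk.ta]: word begins with /n/.
This is a violation of constraint 3: "A word may not begin with /n/."
The remaining constraints (1, 2, 4) are satisfied.

3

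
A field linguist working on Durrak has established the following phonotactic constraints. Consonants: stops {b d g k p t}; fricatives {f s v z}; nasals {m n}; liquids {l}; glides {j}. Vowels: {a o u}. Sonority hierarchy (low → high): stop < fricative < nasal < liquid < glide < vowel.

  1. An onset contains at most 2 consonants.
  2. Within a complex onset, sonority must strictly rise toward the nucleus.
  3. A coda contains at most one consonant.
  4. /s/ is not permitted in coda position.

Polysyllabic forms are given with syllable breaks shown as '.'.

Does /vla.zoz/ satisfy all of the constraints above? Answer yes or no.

/vla.zoz/ — σ1 onset /vl/ (2→4 rises), coda /∅/ ok; σ2 onset /z/, coda /z/ ok → licit

yes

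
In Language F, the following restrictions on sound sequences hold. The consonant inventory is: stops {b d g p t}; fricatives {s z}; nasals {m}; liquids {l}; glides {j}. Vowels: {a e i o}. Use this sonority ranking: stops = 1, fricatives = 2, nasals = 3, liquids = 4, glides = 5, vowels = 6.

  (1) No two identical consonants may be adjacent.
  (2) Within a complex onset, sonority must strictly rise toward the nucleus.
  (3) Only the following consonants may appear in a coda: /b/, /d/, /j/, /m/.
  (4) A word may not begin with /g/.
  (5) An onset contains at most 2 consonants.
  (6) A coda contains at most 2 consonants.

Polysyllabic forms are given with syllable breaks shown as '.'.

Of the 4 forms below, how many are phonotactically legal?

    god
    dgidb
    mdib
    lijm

god — violates constraint 4: word begins with /g/ → phonotactically illegal
dgidb — violates constraint 2: syllable 1 onset /dg/: /d/ (stop, 1) → /g/ (stop, 1) does not rise → phonotactically illegal
mdib — violates constraint 2: syllable 1 onset /md/: /m/ (nasal, 3) → /d/ (stop, 1) does not rise → phonotactically illegal
lijm — σ1 onset /l/, coda /jm/ (2C) ok → phonotactically legal
Phonotactically legal: lijm → 1.

1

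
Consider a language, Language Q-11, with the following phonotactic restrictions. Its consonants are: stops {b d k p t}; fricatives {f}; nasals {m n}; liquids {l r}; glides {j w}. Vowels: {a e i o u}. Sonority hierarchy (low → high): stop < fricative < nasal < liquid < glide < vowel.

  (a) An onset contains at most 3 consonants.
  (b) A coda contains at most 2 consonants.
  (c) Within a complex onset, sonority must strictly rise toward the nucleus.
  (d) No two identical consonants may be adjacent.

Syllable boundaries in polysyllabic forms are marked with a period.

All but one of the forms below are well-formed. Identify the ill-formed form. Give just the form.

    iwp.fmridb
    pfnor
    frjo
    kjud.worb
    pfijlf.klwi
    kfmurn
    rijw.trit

iwp.fmridb — σ1 onset /∅/, coda /wp/ (2C) ok; σ2 onset /fmr/ (2→3→4 rises), coda /db/ (2C) ok → well-formed
pfnor — σ1 onset /pfn/ (1→2→3 rises), coda /r/ ok → well-formed
frjo — σ1 onset /frj/ (2→4→5 rises), coda /∅/ ok → well-formed
kjud.worb — σ1 onset /kj/ (1→5 rises), coda /d/ ok; σ2 onset /w/, coda /rb/ (2C) ok → well-formed
pfijlf.klwi — violates constraint (b): syllable 1 coda /jlf/ has 3 consonants (> 2) → ill-formed
kfmurn — σ1 onset /kfm/ (1→2→3 rises), coda /rn/ (2C) ok → well-formed
rijw.trit — σ1 onset /r/, coda /jw/ (2C) ok; σ2 onset /tr/ (1→4 rises), coda /t/ ok → well-formed

pfijlf.klwi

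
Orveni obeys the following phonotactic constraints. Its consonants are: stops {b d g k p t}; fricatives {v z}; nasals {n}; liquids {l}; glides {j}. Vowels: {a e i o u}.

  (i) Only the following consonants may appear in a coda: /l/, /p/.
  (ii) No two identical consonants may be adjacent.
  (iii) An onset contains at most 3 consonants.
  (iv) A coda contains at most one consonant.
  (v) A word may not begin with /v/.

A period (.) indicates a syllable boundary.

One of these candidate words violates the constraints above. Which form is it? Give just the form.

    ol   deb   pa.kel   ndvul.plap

deb

ol — σ1 onset /∅/, coda /l/ ok → well-formed
deb — violates constraint (i): syllable 1 coda contains /b/, which is not a licensed coda consonant → ill-formed
pa.kel — σ1 onset /p/, coda /∅/ ok; σ2 onset /k/, coda /l/ ok → well-formed
ndvul.plap — σ1 onset /ndv/ (3C), coda /l/ ok; σ2 onset /pl/ (2C), coda /p/ ok → well-formed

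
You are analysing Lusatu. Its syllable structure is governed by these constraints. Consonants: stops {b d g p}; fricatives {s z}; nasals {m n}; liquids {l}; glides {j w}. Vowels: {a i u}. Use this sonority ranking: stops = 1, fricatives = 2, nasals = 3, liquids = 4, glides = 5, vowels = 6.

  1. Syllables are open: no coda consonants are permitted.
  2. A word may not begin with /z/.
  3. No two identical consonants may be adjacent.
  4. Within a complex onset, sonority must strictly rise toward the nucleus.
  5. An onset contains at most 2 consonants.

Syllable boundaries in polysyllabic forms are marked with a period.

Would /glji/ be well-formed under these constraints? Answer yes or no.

no

/glji/ — violates constraint 5: syllable 1 onset /glj/ has 3 consonants (> 2) → ill-formed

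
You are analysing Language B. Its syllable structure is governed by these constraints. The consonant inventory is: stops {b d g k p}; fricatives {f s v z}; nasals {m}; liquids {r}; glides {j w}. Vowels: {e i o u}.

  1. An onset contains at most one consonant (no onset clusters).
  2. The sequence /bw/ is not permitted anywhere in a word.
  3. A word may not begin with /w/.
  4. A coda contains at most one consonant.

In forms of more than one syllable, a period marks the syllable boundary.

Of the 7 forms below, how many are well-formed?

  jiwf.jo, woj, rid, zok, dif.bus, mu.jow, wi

4

jiwf.jo — violates constraint 4: syllable 1 coda /wf/ has 2 consonants (> 1) → ill-formed
woj — violates constraint 3: word begins with /w/ → ill-formed
rid — σ1 onset /r/, coda /d/ ok → well-formed
zok — σ1 onset /z/, coda /k/ ok → well-formed
dif.bus — σ1 onset /d/, coda /f/ ok; σ2 onset /b/, coda /s/ ok → well-formed
mu.jow — σ1 onset /m/, coda /∅/ ok; σ2 onset /j/, coda /w/ ok → well-formed
wi — violates constraint 3: word begins with /w/ → ill-formed
Well-formed: rid, zok, dif.bus, mu.jow → 4.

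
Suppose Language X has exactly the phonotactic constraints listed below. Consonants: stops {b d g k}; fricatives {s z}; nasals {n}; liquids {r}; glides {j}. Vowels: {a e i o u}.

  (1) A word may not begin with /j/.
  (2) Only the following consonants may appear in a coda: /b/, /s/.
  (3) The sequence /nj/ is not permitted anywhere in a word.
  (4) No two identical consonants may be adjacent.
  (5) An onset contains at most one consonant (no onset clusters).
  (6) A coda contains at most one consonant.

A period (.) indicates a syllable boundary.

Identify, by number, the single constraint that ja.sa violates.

1

ja.sa: word begins with /j/.
This is a violation of constraint 1: "A word may not begin with /j/."
The remaining constraints (2, 3, 4, 5, 6) are satisfied.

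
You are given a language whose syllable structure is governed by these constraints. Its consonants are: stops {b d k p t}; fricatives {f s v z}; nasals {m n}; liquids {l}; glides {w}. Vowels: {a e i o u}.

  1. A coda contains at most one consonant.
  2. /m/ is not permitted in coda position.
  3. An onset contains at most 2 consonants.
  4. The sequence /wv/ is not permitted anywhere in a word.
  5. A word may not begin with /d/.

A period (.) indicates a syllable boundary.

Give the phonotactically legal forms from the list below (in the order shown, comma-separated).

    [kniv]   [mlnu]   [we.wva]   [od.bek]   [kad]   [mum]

[kniv] — σ1 onset /kn/ (2C), coda /v/ ok → phonotactically legal
[mlnu] — violates constraint 3: syllable 1 onset /mln/ has 3 consonants (> 2) → phonotactically illegal
[we.wva] — violates constraint 4: contains banned sequence /wv/ → phonotactically illegal
[od.bek] — σ1 onset /∅/, coda /d/ ok; σ2 onset /b/, coda /k/ ok → phonotactically legal
[kad] — σ1 onset /k/, coda /d/ ok → phonotactically legal
[mum] — violates constraint 2: syllable 1 coda contains /m/ → phonotactically illegal

[kniv], [od.bek], [kad]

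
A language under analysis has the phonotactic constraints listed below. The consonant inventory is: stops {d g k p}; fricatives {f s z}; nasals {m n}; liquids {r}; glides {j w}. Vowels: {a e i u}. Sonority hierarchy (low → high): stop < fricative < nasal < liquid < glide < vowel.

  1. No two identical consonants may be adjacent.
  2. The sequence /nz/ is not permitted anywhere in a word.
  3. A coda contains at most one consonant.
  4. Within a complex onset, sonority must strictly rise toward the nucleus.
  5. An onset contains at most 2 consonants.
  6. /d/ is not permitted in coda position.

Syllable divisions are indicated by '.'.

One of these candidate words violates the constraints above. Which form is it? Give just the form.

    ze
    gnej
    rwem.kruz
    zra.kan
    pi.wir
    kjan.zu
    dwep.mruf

ze — σ1 onset /z/, coda /∅/ ok → permitted
gnej — σ1 onset /gn/ (1→3 rises), coda /j/ ok → permitted
rwem.kruz — σ1 onset /rw/ (4→5 rises), coda /m/ ok; σ2 onset /kr/ (1→4 rises), coda /z/ ok → permitted
zra.kan — σ1 onset /zr/ (2→4 rises), coda /∅/ ok; σ2 onset /k/, coda /n/ ok → permitted
pi.wir — σ1 onset /p/, coda /∅/ ok; σ2 onset /w/, coda /r/ ok → permitted
kjan.zu — violates constraint 2: contains banned sequence /nz/ → not permitted
dwep.mruf — σ1 onset /dw/ (1→5 rises), coda /p/ ok; σ2 onset /mr/ (3→4 rises), coda /f/ ok → permitted

kjan.zu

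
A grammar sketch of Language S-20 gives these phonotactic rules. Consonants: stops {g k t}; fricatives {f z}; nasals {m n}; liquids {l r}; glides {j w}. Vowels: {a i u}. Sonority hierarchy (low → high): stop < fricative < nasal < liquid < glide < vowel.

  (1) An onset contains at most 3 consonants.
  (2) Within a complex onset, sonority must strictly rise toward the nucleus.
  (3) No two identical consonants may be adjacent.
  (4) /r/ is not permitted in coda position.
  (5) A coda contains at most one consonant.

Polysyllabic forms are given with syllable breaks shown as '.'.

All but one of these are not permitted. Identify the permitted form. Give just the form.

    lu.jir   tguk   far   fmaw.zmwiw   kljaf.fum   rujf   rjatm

fmaw.zmwiw

lu.jir — violates constraint 4: syllable 2 coda contains /r/ → not permitted
tguk — violates constraint 2: syllable 1 onset /tg/: /t/ (stop, 1) → /g/ (stop, 1) does not rise → not permitted
far — violates constraint 4: syllable 1 coda contains /r/ → not permitted
fmaw.zmwiw — σ1 onset /fm/ (2→3 rises), coda /w/ ok; σ2 onset /zmw/ (2→3→5 rises), coda /w/ ok → permitted
kljaf.fum — violates constraint 3: adjacent identical consonants /ff/ → not permitted
rujf — violates constraint 5: syllable 1 coda /jf/ has 2 consonants (> 1) → not permitted
rjatm — violates constraint 5: syllable 1 coda /tm/ has 2 consonants (> 1) → not permitted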